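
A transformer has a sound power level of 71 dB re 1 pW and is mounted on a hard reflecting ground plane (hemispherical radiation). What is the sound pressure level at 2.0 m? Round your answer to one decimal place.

57.0 dB

The power spreads over a hemisphere of area 2π·r², so L_p = L_w − 10·log₁₀(2π·r²).
2π·r² = 25.13 m², 10·log₁₀ of that is 14.002 dB.
L_p = 71 − 14.002 = 57.00 dB.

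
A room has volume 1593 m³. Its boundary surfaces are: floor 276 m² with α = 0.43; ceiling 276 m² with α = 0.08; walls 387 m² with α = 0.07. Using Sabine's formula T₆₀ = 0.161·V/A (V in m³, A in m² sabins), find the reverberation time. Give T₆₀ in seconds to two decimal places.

1.53 s

Summing Sᵢαᵢ: 276·0.43 + 276·0.08 + 387·0.07 = 167.85 m².
T₆₀ = 0.161·V/A = 0.161·1593/167.85 = 1.528 s.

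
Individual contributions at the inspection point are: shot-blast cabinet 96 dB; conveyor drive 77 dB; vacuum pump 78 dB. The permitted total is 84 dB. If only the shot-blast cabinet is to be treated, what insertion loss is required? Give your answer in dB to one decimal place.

14.6 dB

Fixed contribution from the other sources: Σ 10^(L/10) = 10^(77/10) + 10^(78/10) = 1.132e+08 (80.54 dB).
The limit corresponds to 10^(84/10) = 2.512e+08; subtracting the fixed part leaves 1.380e+08 for the shot-blast cabinet, i.e. 81.40 dB.
Required insertion loss = 96 − 81.40 = 14.60 dB.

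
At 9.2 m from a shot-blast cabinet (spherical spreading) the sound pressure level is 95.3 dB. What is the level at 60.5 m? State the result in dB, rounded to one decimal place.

78.9 dB

For a point source, L₂ = L₁ − 20·log₁₀(r₂/r₁).
L₂ = 95.3 − 20·log₁₀(60.5/9.2) = 95.3 − 16.359 = 78.94 dB.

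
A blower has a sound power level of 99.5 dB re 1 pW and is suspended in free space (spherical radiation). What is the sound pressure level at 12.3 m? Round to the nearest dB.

67 dB

L_p = L_w − 10·log₁₀(4π·r²) with r = 12.3 m.
4π·r² = 1901 m², 10·log₁₀ of that is 32.790 dB.
L_p = 99.5 − 32.790 = 66.71 dB.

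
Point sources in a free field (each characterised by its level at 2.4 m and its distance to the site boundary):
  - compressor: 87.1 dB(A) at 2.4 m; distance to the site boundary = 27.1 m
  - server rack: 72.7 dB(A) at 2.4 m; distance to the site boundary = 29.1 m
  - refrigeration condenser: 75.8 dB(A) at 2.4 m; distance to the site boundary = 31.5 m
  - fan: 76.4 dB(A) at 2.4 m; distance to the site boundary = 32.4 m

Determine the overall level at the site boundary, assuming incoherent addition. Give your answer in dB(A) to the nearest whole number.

67 dB(A)

Apply inverse-square spreading to bring every level to the receiver, then sum 10^(L/10).
compressor: 87.1 − 20·log₁₀(27.1/2.4) = 87.1 − 21.06 = 66.04 dB(A).
server rack: 72.7 − 20·log₁₀(29.1/2.4) = 72.7 − 21.67 = 51.03 dB(A).
refrigeration condenser: 75.8 − 20·log₁₀(31.5/2.4) = 75.8 − 22.36 = 53.44 dB(A).
fan: 76.4 − 20·log₁₀(32.4/2.4) = 76.4 − 22.61 = 53.79 dB(A).
Σ 10^(L/10) = 4.609e+06 → L_total = 10·log₁₀(4.609e+06) = 66.64 dB(A).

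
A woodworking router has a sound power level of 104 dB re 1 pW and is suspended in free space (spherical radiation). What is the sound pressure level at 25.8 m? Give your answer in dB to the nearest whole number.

L_p = L_w − 10·log₁₀(4π·r²) with r = 25.8 m.
4π·r² = 8365 m², 10·log₁₀ of that is 39.224 dB.
L_p = 104 − 39.224 = 64.78 dB.

65 dB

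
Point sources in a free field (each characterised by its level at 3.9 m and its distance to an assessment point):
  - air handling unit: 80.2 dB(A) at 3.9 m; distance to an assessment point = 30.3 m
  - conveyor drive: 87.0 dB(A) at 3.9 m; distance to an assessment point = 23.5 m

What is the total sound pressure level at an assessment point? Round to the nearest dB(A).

First find each source's level at the receiver (point-source: −20·log₁₀(r/r_ref)), then combine on an intensity basis.
air handling unit: 80.2 − 20·log₁₀(30.3/3.9) = 80.2 − 17.81 = 62.39 dB(A).
conveyor drive: 87.0 − 20·log₁₀(23.5/3.9) = 87.0 − 15.60 = 71.40 dB(A).
Σ 10^(L/10) = 1.554e+07 → L_total = 10·log₁₀(1.554e+07) = 71.91 dB(A).

72 dB(A)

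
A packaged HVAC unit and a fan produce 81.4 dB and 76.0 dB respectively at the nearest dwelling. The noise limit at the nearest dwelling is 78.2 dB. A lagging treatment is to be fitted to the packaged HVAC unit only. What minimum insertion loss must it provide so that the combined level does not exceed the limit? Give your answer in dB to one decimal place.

The untreated sources together contribute 10^(76.0/10) = 3.981e+07, i.e. 76.00 dB.
To meet 78.2 dB overall, the treated packaged HVAC unit may contribute at most 10^(78.2/10) − 3.981e+07 = 2.626e+07, i.e. 74.19 dB.
So the packaged HVAC unit must be reduced from 81.4 to 74.19 dB: IL = 7.21 dB.

7.2 dB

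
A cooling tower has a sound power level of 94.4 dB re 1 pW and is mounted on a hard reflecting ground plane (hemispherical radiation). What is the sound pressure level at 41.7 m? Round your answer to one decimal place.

L_p = L_w − 10·log₁₀(2π·r²) with r = 41.7 m.
2π·r² = 1.093e+04 m², 10·log₁₀ of that is 40.385 dB.
L_p = 94.4 − 40.385 = 54.02 dB.

54.0 dB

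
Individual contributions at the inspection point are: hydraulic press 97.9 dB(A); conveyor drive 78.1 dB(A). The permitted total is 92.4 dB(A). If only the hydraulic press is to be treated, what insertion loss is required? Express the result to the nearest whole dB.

Fixed contribution from the other source: Σ 10^(L/10) = 10^(78.1/10) = 6.457e+07 (78.10 dB(A)).
To meet 92.4 dB(A) overall, the treated hydraulic press may contribute at most 10^(92.4/10) − 6.457e+07 = 1.673e+09, i.e. 92.24 dB(A).
So the hydraulic press must be reduced from 97.9 to 92.24 dB(A): IL = 5.66 dB.

6 dB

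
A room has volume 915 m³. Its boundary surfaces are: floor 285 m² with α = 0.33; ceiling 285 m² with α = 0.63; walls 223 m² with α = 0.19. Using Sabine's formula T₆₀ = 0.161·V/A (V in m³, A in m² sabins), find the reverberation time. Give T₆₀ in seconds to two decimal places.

0.47 s

A = Σ Sᵢαᵢ = 285·0.33 + 285·0.63 + 223·0.19 = 315.97 m².
T₆₀ = 0.161·V/A = 0.161·915/315.97 = 0.466 s.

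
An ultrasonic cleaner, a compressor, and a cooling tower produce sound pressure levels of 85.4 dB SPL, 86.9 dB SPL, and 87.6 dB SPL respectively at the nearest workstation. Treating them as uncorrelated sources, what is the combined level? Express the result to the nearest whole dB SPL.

Incoherent sources combine by intensity addition: L_total = 10·log₁₀(Σ 10^(L_i/10)).
Σ 10^(L/10) = 10^(85.4/10) + 10^(86.9/10) + 10^(87.6/10) = 1.412e+09.
L_total = 10·log₁₀(1.412e+09) = 91.50 dB SPL.

91 dB SPL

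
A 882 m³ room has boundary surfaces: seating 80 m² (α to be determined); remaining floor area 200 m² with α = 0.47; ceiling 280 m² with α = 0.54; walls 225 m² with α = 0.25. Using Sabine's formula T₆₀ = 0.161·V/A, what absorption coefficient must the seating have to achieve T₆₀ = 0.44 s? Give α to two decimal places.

From T₆₀ = 0.161·V/A, the target T₆₀ = 0.44 s needs A = 0.161·882/0.44 = 322.73 m².
Absorption from the other surfaces = 200·0.47 + 280·0.54 + 225·0.25 = 301.45 m², so the seating must supply 21.28 m² over 80 m².
α = 21.28/80 = 0.266.

0.27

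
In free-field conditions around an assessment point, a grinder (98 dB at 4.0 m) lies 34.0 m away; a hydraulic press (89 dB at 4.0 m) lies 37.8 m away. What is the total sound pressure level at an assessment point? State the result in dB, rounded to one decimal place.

79.8 dB

Propagate each source to the receiver with L = L_ref − 20·log₁₀(r/r_ref), then add intensities.
grinder: 98 − 20·log₁₀(34.0/4.0) = 98 − 18.59 = 79.41 dB.
hydraulic press: 89 − 20·log₁₀(37.8/4.0) = 89 − 19.51 = 69.49 dB.
Σ 10^(L/10) = 9.622e+07 → L_total = 10·log₁₀(9.622e+07) = 79.83 dB.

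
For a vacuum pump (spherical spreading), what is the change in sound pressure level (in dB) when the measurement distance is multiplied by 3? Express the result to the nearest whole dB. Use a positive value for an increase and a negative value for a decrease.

A point source loses 6 dB per doubling of distance; generally ΔL = −20·log₁₀(r₂/r₁).
ΔL = −20·log₁₀(3) = -9.54 dB.

-10 dB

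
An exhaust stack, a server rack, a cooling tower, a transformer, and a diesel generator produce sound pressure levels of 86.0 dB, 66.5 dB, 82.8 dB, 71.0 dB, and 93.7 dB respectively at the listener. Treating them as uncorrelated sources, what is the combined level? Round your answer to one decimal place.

94.7 dB

For uncorrelated sources the intensities add, so convert each level to linear form, sum, and take 10·log₁₀ of the total.
Σ 10^(L/10) = 10^(86.0/10) + 10^(66.5/10) + 10^(82.8/10) + 10^(71.0/10) + 10^(93.7/10) = 2.950e+09.
L_total = 10·log₁₀(2.950e+09) = 94.70 dB.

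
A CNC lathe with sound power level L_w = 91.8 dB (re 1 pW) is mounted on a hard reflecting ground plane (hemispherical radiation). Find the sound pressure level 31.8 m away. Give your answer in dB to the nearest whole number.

54 dB

Free-field hemispherical radiation: L_p = L_w − 10·log₁₀(2π·r²), r = 31.8 m.
2π·r² = 6354 m², 10·log₁₀ of that is 38.030 dB.
L_p = 91.8 − 38.030 = 53.77 dB.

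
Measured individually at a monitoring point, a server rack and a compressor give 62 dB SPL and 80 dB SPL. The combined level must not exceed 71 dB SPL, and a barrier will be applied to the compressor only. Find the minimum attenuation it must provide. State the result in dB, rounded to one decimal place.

Fixed contribution from the other source: Σ 10^(L/10) = 10^(62/10) = 1.585e+06 (62.00 dB SPL).
The limit corresponds to 10^(71/10) = 1.259e+07; subtracting the fixed part leaves 1.100e+07 for the compressor, i.e. 70.42 dB SPL.
Required insertion loss = 80 − 70.42 = 9.58 dB.

9.6 dB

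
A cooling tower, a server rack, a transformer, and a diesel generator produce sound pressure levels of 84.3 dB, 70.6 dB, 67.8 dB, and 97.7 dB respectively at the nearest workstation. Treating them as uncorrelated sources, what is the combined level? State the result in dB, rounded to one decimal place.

97.9 dB

For uncorrelated sources the intensities add, so convert each level to linear form, sum, and take 10·log₁₀ of the total.
Σ 10^(L/10) = 10^(84.3/10) + 10^(70.6/10) + 10^(67.8/10) + 10^(97.7/10) = 6.175e+09.
L_total = 10·log₁₀(6.175e+09) = 97.91 dB.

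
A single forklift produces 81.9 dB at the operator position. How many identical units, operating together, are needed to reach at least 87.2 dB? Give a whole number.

N identical sources give L₁ + 10·log₁₀ N, so require 10·log₁₀ N ≥ 87.2 − 81.9 = 5.3 dB.
N ≥ 10^(5.3/10) = 3.388, so N = 4.

4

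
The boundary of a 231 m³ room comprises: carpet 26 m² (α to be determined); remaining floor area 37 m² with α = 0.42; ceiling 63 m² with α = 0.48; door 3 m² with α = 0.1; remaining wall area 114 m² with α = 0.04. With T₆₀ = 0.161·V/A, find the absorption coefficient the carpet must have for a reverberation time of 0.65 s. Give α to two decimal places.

From T₆₀ = 0.161·V/A, the target T₆₀ = 0.65 s needs A = 0.161·231/0.65 = 57.22 m².
Absorption from the other surfaces = 37·0.42 + 63·0.48 + 3·0.1 + 114·0.04 = 50.64 m², so the carpet must supply 6.58 m² over 26 m².
α = 6.58/26 = 0.253.

0.25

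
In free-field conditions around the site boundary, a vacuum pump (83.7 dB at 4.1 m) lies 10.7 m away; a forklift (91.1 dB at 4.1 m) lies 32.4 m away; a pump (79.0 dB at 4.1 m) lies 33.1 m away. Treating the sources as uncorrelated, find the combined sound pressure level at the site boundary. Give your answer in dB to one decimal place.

Propagate each source to the receiver with L = L_ref − 20·log₁₀(r/r_ref), then add intensities.
vacuum pump: 83.7 − 20·log₁₀(10.7/4.1) = 83.7 − 8.33 = 75.37 dB.
forklift: 91.1 − 20·log₁₀(32.4/4.1) = 91.1 − 17.96 = 73.14 dB.
pump: 79.0 − 20·log₁₀(33.1/4.1) = 79.0 − 18.14 = 60.86 dB.
Σ 10^(L/10) = 5.627e+07 → L_total = 10·log₁₀(5.627e+07) = 77.50 dB.

77.5 dB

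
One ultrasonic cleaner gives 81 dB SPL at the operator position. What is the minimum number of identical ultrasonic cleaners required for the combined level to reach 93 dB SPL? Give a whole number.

The shortfall is 93 − 81 = 12.0 dB, and N units add 10·log₁₀ N, so need 10·log₁₀ N ≥ 12.0.
N ≥ 10^(12.0/10) = 15.849, so N = 16.

16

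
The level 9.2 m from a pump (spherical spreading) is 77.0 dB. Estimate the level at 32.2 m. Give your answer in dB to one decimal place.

For a point source, L₂ = L₁ − 20·log₁₀(r₂/r₁).
L₂ = 77.0 − 20·log₁₀(32.2/9.2) = 77.0 − 10.881 = 66.12 dB.

66.1 dB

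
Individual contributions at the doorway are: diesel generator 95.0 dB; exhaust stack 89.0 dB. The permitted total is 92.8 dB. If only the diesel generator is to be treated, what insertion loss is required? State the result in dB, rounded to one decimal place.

Everything except the diesel generator sums to 10^(89.0/10) = 7.943e+08 in linear terms, 89.00 dB.
To meet 92.8 dB overall, the treated diesel generator may contribute at most 10^(92.8/10) − 7.943e+08 = 1.111e+09, i.e. 90.46 dB.
So the diesel generator must be reduced from 95.0 to 90.46 dB: IL = 4.54 dB.

4.5 dB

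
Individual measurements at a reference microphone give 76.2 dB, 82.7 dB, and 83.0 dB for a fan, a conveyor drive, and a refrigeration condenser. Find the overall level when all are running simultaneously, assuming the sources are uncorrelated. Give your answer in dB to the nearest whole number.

For uncorrelated sources the intensities add, so convert each level to linear form, sum, and take 10·log₁₀ of the total.
Σ 10^(L/10) = 10^(76.2/10) + 10^(82.7/10) + 10^(83.0/10) = 4.274e+08.
L_total = 10·log₁₀(4.274e+08) = 86.31 dB.

86 dB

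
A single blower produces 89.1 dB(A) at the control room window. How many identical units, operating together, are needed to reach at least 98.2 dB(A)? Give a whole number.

9

The shortfall is 98.2 − 89.1 = 9.1 dB, and N units add 10·log₁₀ N, so need 10·log₁₀ N ≥ 9.1.
N ≥ 10^(9.1/10) = 8.128, so N = 9.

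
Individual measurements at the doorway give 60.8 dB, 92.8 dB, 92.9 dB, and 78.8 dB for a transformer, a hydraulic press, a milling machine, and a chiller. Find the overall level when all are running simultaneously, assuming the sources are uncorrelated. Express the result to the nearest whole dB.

96 dB

For uncorrelated sources the intensities add, so convert each level to linear form, sum, and take 10·log₁₀ of the total.
Σ 10^(L/10) = 10^(60.8/10) + 10^(92.8/10) + 10^(92.9/10) + 10^(78.8/10) = 3.932e+09.
L_total = 10·log₁₀(3.932e+09) = 95.95 dB.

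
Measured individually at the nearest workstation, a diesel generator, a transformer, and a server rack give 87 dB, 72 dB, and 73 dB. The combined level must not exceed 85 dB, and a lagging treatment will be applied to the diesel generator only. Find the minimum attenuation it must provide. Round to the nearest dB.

Fixed contribution from the other sources: Σ 10^(L/10) = 10^(72/10) + 10^(73/10) = 3.580e+07 (75.54 dB).
The limit corresponds to 10^(85/10) = 3.162e+08; subtracting the fixed part leaves 2.804e+08 for the diesel generator, i.e. 84.48 dB.
Required insertion loss = 87 − 84.48 = 2.52 dB.

3 dB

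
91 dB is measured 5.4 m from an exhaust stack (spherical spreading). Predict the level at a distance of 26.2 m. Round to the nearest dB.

77 dB

Point-source attenuation: ΔL = 20·log₁₀(r₂/r₁) = 20·log₁₀(26.2/5.4) = 13.718 dB.
L₂ = 91 − 20·log₁₀(26.2/5.4) = 91 − 13.718 = 77.28 dB.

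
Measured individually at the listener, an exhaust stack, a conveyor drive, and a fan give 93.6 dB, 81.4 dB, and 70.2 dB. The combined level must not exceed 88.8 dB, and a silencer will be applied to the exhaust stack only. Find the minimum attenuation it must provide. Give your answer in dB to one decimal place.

Fixed contribution from the other sources: Σ 10^(L/10) = 10^(81.4/10) + 10^(70.2/10) = 1.485e+08 (81.72 dB).
The limit corresponds to 10^(88.8/10) = 7.586e+08; subtracting the fixed part leaves 6.101e+08 for the exhaust stack, i.e. 87.85 dB.
So the exhaust stack must be reduced from 93.6 to 87.85 dB: IL = 5.75 dB.

5.7 dB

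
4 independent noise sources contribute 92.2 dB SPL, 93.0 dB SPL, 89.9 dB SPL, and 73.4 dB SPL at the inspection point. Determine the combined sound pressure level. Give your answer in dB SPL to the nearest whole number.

97 dB SPL

Incoherent sources combine by intensity addition: L_total = 10·log₁₀(Σ 10^(L_i/10)).
Σ 10^(L/10) = 10^(92.2/10) + 10^(93.0/10) + 10^(89.9/10) + 10^(73.4/10) = 4.654e+09.
L_total = 10·log₁₀(4.654e+09) = 96.68 dB SPL.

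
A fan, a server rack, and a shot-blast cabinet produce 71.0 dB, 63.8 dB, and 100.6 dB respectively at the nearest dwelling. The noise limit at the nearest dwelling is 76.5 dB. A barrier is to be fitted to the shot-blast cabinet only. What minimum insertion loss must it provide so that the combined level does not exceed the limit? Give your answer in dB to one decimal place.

25.9 dB

Everything except the shot-blast cabinet sums to 10^(71.0/10) + 10^(63.8/10) = 1.499e+07 in linear terms, 71.76 dB.
To meet 76.5 dB overall, the treated shot-blast cabinet may contribute at most 10^(76.5/10) − 1.499e+07 = 2.968e+07, i.e. 74.72 dB.
Required insertion loss = 100.6 − 74.72 = 25.88 dB.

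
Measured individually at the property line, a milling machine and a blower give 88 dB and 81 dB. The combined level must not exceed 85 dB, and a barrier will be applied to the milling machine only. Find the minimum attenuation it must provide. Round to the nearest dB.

The untreated sources together contribute 10^(81/10) = 1.259e+08, i.e. 81.00 dB.
The limit corresponds to 10^(85/10) = 3.162e+08; subtracting the fixed part leaves 1.903e+08 for the milling machine, i.e. 82.80 dB.
Required insertion loss = 88 − 82.80 = 5.20 dB.

5 dB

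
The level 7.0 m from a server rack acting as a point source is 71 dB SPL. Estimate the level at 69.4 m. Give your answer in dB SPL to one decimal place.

51.1 dB SPL

Point-source attenuation: ΔL = 20·log₁₀(r₂/r₁) = 20·log₁₀(69.4/7.0) = 19.925 dB.
L₂ = 71 − 20·log₁₀(69.4/7.0) = 71 − 19.925 = 51.07 dB SPL.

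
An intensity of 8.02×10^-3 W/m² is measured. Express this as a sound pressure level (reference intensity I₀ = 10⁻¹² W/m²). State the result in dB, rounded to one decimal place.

99.0 dB

Dividing by I₀ shifts the exponent by 12: I/I₀ = 8.02×10^9.
L = 10·(0.9042 + 9) = 99.04 dB.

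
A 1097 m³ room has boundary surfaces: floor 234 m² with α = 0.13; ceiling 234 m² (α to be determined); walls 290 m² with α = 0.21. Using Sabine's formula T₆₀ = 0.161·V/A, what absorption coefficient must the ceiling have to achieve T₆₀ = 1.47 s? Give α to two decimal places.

Required total absorption A = 0.161·1097/1.47 = 120.15 m².
Absorption from the other surfaces = 234·0.13 + 290·0.21 = 91.32 m², so the ceiling must supply 28.83 m² over 234 m².
α = 28.83/234 = 0.123.

0.12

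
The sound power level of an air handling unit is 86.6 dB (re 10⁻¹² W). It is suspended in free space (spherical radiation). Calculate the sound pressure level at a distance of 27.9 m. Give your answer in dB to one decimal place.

46.7 dB

The power spreads over a sphere of area 4π·r², so L_p = L_w − 10·log₁₀(4π·r²).
4π·r² = 9782 m², 10·log₁₀ of that is 39.904 dB.
L_p = 86.6 − 39.904 = 46.70 dB.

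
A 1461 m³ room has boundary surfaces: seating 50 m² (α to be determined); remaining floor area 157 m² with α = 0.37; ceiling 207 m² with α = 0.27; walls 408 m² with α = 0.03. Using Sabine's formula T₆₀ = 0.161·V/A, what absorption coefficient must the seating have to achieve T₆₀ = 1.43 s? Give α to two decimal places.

A = 0.161·V/T₆₀ = 0.161·1461/1.43 = 164.49 m² sabins.
Absorption from the other surfaces = 157·0.37 + 207·0.27 + 408·0.03 = 126.22 m², so the seating must supply 38.27 m² over 50 m².
α = 38.27/50 = 0.765.

0.77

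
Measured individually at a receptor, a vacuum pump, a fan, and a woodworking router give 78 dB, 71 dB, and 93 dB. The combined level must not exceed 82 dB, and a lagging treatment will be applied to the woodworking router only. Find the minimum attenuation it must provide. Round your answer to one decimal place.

13.8 dB

Everything except the woodworking router sums to 10^(78/10) + 10^(71/10) = 7.568e+07 in linear terms, 78.79 dB.
The limit corresponds to 10^(82/10) = 1.585e+08; subtracting the fixed part leaves 8.280e+07 for the woodworking router, i.e. 79.18 dB.
So the woodworking router must be reduced from 93 to 79.18 dB: IL = 13.82 dB.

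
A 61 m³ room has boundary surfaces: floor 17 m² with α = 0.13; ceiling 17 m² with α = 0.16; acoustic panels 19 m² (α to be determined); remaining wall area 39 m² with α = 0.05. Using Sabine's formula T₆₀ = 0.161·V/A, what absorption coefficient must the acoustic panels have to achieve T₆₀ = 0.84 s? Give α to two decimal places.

0.25

From T₆₀ = 0.161·V/A, the target T₆₀ = 0.84 s needs A = 0.161·61/0.84 = 11.69 m².
Absorption from the other surfaces = 17·0.13 + 17·0.16 + 39·0.05 = 6.88 m², so the acoustic panels must supply 4.81 m² over 19 m².
α = 4.81/19 = 0.253.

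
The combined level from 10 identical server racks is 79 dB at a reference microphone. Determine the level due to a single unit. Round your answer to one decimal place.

Dividing the total intensity by 10 lowers the level by 10·log₁₀ 10 = 10.000 dB: L₁ = 79 − 10.000.

69.0 dB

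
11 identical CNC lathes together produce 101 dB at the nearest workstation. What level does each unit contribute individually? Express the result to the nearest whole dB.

For N identical incoherent sources L_total = L₁ + 10·log₁₀ N, so L₁ = 101 − 10·log₁₀(11) = 101 − 10.414.

91 dB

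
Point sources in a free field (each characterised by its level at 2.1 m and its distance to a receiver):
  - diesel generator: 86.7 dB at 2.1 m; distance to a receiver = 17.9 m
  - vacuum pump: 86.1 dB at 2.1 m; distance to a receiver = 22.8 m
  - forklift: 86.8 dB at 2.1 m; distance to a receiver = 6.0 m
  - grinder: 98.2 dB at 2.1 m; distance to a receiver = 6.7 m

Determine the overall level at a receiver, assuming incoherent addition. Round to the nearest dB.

Propagate each source to the receiver with L = L_ref − 20·log₁₀(r/r_ref), then add intensities.
diesel generator: 86.7 − 20·log₁₀(17.9/2.1) = 86.7 − 18.61 = 68.09 dB.
vacuum pump: 86.1 − 20·log₁₀(22.8/2.1) = 86.1 − 20.71 = 65.39 dB.
forklift: 86.8 − 20·log₁₀(6.0/2.1) = 86.8 − 9.12 = 77.68 dB.
grinder: 98.2 − 20·log₁₀(6.7/2.1) = 98.2 − 10.08 = 88.12 dB.
Σ 10^(L/10) = 7.176e+08 → L_total = 10·log₁₀(7.176e+08) = 88.56 dB.

89 dB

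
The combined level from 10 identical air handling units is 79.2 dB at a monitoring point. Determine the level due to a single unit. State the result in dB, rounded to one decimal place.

69.2 dB

Dividing the total intensity by 10 lowers the level by 10·log₁₀ 10 = 10.000 dB: L₁ = 79.2 − 10.000.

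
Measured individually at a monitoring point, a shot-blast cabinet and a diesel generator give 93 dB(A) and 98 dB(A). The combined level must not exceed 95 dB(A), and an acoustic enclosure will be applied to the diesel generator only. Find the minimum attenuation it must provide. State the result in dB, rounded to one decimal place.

Everything except the diesel generator sums to 10^(93/10) = 1.995e+09 in linear terms, 93.00 dB(A).
To meet 95 dB(A) overall, the treated diesel generator may contribute at most 10^(95/10) − 1.995e+09 = 1.167e+09, i.e. 90.67 dB(A).
Required insertion loss = 98 − 90.67 = 7.33 dB.

7.3 dB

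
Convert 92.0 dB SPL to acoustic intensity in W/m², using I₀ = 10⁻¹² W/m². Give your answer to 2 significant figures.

I = I₀·10^(L/10) = 10⁻¹² × 10^(92.0/10) = 10^(-2.800).

0.0016 W/m²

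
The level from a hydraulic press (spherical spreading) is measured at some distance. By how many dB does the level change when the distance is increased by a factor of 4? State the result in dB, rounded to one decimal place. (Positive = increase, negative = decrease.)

-12.0 dB

Point-source spreading: ΔL = −20·log₁₀(r₂/r₁).
ΔL = −20·log₁₀(4) = -12.04 dB.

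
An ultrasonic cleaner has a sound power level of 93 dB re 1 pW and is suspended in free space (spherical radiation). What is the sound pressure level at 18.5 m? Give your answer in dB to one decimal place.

L_p = L_w − 10·log₁₀(4π·r²) with r = 18.5 m.
4π·r² = 4301 m², 10·log₁₀ of that is 36.336 dB.
L_p = 93 − 36.336 = 56.66 dB.

56.7 dB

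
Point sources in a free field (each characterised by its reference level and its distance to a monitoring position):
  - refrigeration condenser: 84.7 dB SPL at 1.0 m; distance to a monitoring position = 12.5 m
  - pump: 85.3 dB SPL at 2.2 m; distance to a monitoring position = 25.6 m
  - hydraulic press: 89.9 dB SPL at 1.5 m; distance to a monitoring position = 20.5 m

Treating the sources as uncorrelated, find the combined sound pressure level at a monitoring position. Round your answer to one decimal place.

First find each source's level at the receiver (point-source: −20·log₁₀(r/r_ref)), then combine on an intensity basis.
refrigeration condenser: 84.7 − 20·log₁₀(12.5/1.0) = 84.7 − 21.94 = 62.76 dB SPL.
pump: 85.3 − 20·log₁₀(25.6/2.2) = 85.3 − 21.32 = 63.98 dB SPL.
hydraulic press: 89.9 − 20·log₁₀(20.5/1.5) = 89.9 − 22.71 = 67.19 dB SPL.
Σ 10^(L/10) = 9.623e+06 → L_total = 10·log₁₀(9.623e+06) = 69.83 dB SPL.

69.8 dB SPL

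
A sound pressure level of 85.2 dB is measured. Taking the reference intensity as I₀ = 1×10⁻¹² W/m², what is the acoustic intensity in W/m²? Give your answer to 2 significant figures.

0.00033 W/m²

I/I₀ = 10^(85.2/10) = 3.311e+08, so I = 3.311e+08 × 10⁻¹² W/m².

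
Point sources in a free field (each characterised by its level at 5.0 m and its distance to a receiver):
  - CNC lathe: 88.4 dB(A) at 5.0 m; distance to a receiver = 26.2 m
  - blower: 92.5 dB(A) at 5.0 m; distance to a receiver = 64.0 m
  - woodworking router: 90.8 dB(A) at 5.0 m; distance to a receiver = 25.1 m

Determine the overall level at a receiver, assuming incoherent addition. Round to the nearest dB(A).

79 dB(A)

First find each source's level at the receiver (point-source: −20·log₁₀(r/r_ref)), then combine on an intensity basis.
CNC lathe: 88.4 − 20·log₁₀(26.2/5.0) = 88.4 − 14.39 = 74.01 dB(A).
blower: 92.5 − 20·log₁₀(64.0/5.0) = 92.5 − 22.14 = 70.36 dB(A).
woodworking router: 90.8 − 20·log₁₀(25.1/5.0) = 90.8 − 14.01 = 76.79 dB(A).
Σ 10^(L/10) = 8.376e+07 → L_total = 10·log₁₀(8.376e+07) = 79.23 dB(A).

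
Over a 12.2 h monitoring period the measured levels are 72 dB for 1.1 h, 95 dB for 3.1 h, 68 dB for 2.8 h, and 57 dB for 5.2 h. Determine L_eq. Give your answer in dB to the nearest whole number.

89 dB

L_eq = 10·log₁₀[(1/T)·Σ tᵢ·10^(Lᵢ/10)] with T = 12.2 h.
Σ tᵢ·10^(Lᵢ/10) = 1.1·10^(72/10) + 3.1·10^(95/10) + 2.8·10^(68/10) + 5.2·10^(57/10) = 9.841e+09.
L_eq = 10·log₁₀(9.841e+09/12.2) = 89.07 dB.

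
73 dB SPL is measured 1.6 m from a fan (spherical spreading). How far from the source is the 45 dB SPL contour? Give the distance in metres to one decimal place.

For a point source L₁ − L₂ = 20·log₁₀(r₂/r₁), so r₂ = r₁·10^((L₁−L₂)/20).
r₂ = 1.6·10^((73−45)/20) = 1.6·10^(28.0/20) = 40.19 m.

40.2 m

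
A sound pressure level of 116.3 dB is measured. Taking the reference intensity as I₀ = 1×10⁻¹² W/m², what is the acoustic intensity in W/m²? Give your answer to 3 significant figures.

0.427 W/m²

L = 10·log₁₀(I/I₀) ⇒ I = I₀·10^(L/10) = 10⁻¹² × 10^11.63.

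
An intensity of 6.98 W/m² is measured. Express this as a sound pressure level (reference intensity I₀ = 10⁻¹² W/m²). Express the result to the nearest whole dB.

L = 10·log₁₀(I/I₀) = 10·log₁₀(6.98/10⁻¹²) = 10·log₁₀(6.98×10^12).
L = 10·(0.8439 + 12) = 128.44 dB.

128 dB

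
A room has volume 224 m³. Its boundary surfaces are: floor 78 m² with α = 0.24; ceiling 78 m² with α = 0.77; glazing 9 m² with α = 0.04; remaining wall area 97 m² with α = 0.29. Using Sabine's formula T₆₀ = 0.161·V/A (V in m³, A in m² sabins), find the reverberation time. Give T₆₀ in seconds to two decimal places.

Total absorption A = 78·0.24 + 78·0.77 + 9·0.04 + 97·0.29 = 107.27 m² sabins.
T₆₀ = 0.161 × 224 / 107.27 = 0.336 s.

0.34 s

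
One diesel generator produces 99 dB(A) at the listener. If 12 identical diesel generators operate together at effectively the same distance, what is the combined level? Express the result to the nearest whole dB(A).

110 dB(A)

L_total = L₁ + 10·log₁₀ N for N identical incoherent sources.
L_total = 99 + 10·log₁₀(12) = 99 + 10.792 = 109.79 dB(A).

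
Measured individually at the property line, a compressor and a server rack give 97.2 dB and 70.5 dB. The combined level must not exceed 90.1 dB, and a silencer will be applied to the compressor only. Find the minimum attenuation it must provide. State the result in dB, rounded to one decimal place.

7.1 dB

Fixed contribution from the other source: Σ 10^(L/10) = 10^(70.5/10) = 1.122e+07 (70.50 dB).
The limit corresponds to 10^(90.1/10) = 1.023e+09; subtracting the fixed part leaves 1.012e+09 for the compressor, i.e. 90.05 dB.
So the compressor must be reduced from 97.2 to 90.05 dB: IL = 7.15 dB.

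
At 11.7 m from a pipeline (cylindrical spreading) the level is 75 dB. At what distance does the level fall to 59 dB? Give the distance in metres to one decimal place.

The 16.0 dB drop corresponds to a distance ratio of 10^(16.0/10) for a line source.
r₂ = 11.7·10^((75−59)/10) = 11.7·10^(16.0/10) = 465.79 m.

465.8 m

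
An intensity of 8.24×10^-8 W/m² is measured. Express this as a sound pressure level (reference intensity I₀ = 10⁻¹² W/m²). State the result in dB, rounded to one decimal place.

Dividing by I₀ shifts the exponent by 12: I/I₀ = 8.24×10^4.
L = 10·(0.9159 + 4) = 49.16 dB.

49.2 dB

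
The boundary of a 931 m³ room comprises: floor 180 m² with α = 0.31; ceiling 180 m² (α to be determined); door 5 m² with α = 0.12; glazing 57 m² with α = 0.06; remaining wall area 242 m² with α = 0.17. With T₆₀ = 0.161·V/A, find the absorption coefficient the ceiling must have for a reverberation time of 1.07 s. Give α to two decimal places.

0.22

From T₆₀ = 0.161·V/A, the target T₆₀ = 1.07 s needs A = 0.161·931/1.07 = 140.09 m².
Absorption from the other surfaces = 180·0.31 + 5·0.12 + 57·0.06 + 242·0.17 = 100.96 m², so the ceiling must supply 39.13 m² over 180 m².
α = 39.13/180 = 0.217.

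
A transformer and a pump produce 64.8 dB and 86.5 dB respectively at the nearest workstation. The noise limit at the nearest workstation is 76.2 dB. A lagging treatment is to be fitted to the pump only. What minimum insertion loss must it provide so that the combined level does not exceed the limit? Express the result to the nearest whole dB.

The untreated sources together contribute 10^(64.8/10) = 3.020e+06, i.e. 64.80 dB.
The limit corresponds to 10^(76.2/10) = 4.169e+07; subtracting the fixed part leaves 3.867e+07 for the pump, i.e. 75.87 dB.
Required insertion loss = 86.5 − 75.87 = 10.63 dB.

11 dB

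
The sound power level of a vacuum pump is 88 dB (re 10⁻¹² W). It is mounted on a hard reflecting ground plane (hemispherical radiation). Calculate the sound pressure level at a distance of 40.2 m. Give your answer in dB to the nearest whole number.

48 dB

Free-field hemispherical radiation: L_p = L_w − 10·log₁₀(2π·r²), r = 40.2 m.
2π·r² = 1.015e+04 m², 10·log₁₀ of that is 40.066 dB.
L_p = 88 − 40.066 = 47.93 dB.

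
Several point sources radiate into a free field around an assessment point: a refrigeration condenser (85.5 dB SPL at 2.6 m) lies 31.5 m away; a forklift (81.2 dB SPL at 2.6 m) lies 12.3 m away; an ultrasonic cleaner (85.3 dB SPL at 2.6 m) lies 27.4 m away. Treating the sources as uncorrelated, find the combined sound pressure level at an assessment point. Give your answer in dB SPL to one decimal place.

First find each source's level at the receiver (point-source: −20·log₁₀(r/r_ref)), then combine on an intensity basis.
refrigeration condenser: 85.5 − 20·log₁₀(31.5/2.6) = 85.5 − 21.67 = 63.83 dB SPL.
forklift: 81.2 − 20·log₁₀(12.3/2.6) = 81.2 − 13.50 = 67.70 dB SPL.
ultrasonic cleaner: 85.3 − 20·log₁₀(27.4/2.6) = 85.3 − 20.46 = 64.84 dB SPL.
Σ 10^(L/10) = 1.136e+07 → L_total = 10·log₁₀(1.136e+07) = 70.55 dB SPL.

70.6 dB SPL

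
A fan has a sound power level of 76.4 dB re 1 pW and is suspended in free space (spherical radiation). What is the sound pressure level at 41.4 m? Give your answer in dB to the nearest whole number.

L_p = L_w − 10·log₁₀(4π·r²) with r = 41.4 m.
4π·r² = 2.154e+04 m², 10·log₁₀ of that is 43.332 dB.
L_p = 76.4 − 43.332 = 33.07 dB.

33 dB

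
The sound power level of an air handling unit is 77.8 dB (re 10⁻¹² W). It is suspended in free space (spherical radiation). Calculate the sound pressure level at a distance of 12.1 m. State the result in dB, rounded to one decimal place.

45.2 dB

Free-field spherical radiation: L_p = L_w − 10·log₁₀(4π·r²), r = 12.1 m.
4π·r² = 1840 m², 10·log₁₀ of that is 32.648 dB.
L_p = 77.8 − 32.648 = 45.15 dB.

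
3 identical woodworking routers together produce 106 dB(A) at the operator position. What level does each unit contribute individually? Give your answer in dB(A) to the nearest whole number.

For N identical incoherent sources L_total = L₁ + 10·log₁₀ N, so L₁ = 106 − 10·log₁₀(3) = 106 − 4.771.

101 dB(A)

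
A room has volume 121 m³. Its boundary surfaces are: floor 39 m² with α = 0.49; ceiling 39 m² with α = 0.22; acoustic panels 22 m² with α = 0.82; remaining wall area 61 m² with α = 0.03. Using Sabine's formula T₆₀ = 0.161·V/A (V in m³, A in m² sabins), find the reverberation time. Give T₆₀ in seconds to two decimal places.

0.41 s

Summing Sᵢαᵢ: 39·0.49 + 39·0.22 + 22·0.82 + 61·0.03 = 47.56 m².
T₆₀ = 0.161·V/A = 0.161·121/47.56 = 0.410 s.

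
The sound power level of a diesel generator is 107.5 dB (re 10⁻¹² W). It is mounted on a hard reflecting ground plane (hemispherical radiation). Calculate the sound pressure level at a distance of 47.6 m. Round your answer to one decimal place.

The power spreads over a hemisphere of area 2π·r², so L_p = L_w − 10·log₁₀(2π·r²).
2π·r² = 1.424e+04 m², 10·log₁₀ of that is 41.534 dB.
L_p = 107.5 − 41.534 = 65.97 dB.

66.0 dB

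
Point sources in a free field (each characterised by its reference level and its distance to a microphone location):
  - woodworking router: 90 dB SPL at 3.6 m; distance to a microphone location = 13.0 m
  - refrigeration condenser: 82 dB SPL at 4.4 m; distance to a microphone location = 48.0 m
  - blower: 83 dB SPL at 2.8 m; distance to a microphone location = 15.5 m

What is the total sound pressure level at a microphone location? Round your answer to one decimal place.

First find each source's level at the receiver (point-source: −20·log₁₀(r/r_ref)), then combine on an intensity basis.
woodworking router: 90 − 20·log₁₀(13.0/3.6) = 90 − 11.15 = 78.85 dB SPL.
refrigeration condenser: 82 − 20·log₁₀(48.0/4.4) = 82 − 20.76 = 61.24 dB SPL.
blower: 83 − 20·log₁₀(15.5/2.8) = 83 − 14.86 = 68.14 dB SPL.
Σ 10^(L/10) = 8.453e+07 → L_total = 10·log₁₀(8.453e+07) = 79.27 dB SPL.

79.3 dB SPL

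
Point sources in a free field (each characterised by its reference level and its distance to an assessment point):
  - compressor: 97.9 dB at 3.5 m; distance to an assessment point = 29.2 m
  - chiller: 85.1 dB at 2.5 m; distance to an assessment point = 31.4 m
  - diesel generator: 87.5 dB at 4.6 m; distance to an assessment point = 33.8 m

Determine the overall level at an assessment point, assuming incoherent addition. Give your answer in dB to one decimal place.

80.0 dB

First find each source's level at the receiver (point-source: −20·log₁₀(r/r_ref)), then combine on an intensity basis.
compressor: 97.9 − 20·log₁₀(29.2/3.5) = 97.9 − 18.43 = 79.47 dB.
chiller: 85.1 − 20·log₁₀(31.4/2.5) = 85.1 − 21.98 = 63.12 dB.
diesel generator: 87.5 − 20·log₁₀(33.8/4.6) = 87.5 − 17.32 = 70.18 dB.
Σ 10^(L/10) = 1.011e+08 → L_total = 10·log₁₀(1.011e+08) = 80.05 dB.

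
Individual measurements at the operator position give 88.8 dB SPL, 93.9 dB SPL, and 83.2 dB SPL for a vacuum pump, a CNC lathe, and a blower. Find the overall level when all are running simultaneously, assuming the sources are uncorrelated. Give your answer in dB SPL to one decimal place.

For uncorrelated sources the intensities add, so convert each level to linear form, sum, and take 10·log₁₀ of the total.
Σ 10^(L/10) = 10^(88.8/10) + 10^(93.9/10) + 10^(83.2/10) = 3.422e+09.
L_total = 10·log₁₀(3.422e+09) = 95.34 dB SPL.

95.3 dB SPL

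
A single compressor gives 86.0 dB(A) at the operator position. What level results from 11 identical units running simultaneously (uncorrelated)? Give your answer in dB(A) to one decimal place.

With 11 equal, uncorrelated contributions the intensity is 11× that of one unit, giving a rise of 10·log₁₀ 11.
L_total = 86.0 + 10·log₁₀(11) = 86.0 + 10.414 = 96.41 dB(A).

96.4 dB(A)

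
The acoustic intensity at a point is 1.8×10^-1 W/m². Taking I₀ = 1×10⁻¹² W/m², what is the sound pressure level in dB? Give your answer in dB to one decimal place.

112.6 dB

L = 10·log₁₀(I/I₀) = 10·log₁₀(1.8×10^-1/10⁻¹²) = 10·log₁₀(1.8×10^11).
L = 10·(0.2553 + 11) = 112.55 dB.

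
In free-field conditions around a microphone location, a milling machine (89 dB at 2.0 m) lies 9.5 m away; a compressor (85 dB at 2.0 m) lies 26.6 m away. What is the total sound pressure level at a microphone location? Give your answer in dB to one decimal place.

Apply inverse-square spreading to bring every level to the receiver, then sum 10^(L/10).
milling machine: 89 − 20·log₁₀(9.5/2.0) = 89 − 13.53 = 75.47 dB.
compressor: 85 − 20·log₁₀(26.6/2.0) = 85 − 22.48 = 62.52 dB.
Σ 10^(L/10) = 3.699e+07 → L_total = 10·log₁₀(3.699e+07) = 75.68 dB.

75.7 dB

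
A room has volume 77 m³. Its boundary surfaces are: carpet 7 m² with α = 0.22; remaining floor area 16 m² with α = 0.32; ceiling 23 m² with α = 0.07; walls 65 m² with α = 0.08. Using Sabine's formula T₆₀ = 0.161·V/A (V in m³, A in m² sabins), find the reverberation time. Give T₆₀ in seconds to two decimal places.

Summing Sᵢαᵢ: 7·0.22 + 16·0.32 + 23·0.07 + 65·0.08 = 13.47 m².
T₆₀ = 0.161 × 77 / 13.47 = 0.920 s.

0.92 s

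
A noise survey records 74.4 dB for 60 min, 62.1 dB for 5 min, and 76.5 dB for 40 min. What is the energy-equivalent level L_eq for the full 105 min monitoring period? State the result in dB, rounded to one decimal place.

75.2 dB

Weight each interval's intensity by its duration and average over T = 105 min:
Σ tᵢ·10^(Lᵢ/10) = 60·10^(74.4/10) + 5·10^(62.1/10) + 40·10^(76.5/10) = 3.447e+09.
L_eq = 10·log₁₀(3.447e+09/105) = 75.16 dB.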